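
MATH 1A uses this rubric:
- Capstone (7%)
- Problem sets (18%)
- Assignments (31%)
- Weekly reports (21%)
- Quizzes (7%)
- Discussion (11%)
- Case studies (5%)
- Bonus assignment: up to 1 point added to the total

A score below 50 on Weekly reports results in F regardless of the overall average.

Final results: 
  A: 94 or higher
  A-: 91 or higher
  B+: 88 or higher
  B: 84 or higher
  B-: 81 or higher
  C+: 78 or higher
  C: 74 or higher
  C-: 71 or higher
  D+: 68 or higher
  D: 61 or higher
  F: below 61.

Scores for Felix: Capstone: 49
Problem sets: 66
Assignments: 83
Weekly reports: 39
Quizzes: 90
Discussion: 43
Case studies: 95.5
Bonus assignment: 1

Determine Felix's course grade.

F

Weekly reports score 39 < 50: minimum not met.
Weighted total:
  Capstone 49 × 0.07 = 3.43
  Problem sets 66 × 0.18 = 11.88
  Assignments 83 × 0.31 = 25.73
  Weekly reports 39 × 0.21 = 8.19
  Quizzes 90 × 0.07 = 6.3
  Discussion 43 × 0.11 = 4.73
  Case studies 95.5 × 0.05 = 4.775
Sum = 65.035
Bonus assignment: 65.035 + 1 = 66.035
Because the Weekly reports minimum was not met, the result is F.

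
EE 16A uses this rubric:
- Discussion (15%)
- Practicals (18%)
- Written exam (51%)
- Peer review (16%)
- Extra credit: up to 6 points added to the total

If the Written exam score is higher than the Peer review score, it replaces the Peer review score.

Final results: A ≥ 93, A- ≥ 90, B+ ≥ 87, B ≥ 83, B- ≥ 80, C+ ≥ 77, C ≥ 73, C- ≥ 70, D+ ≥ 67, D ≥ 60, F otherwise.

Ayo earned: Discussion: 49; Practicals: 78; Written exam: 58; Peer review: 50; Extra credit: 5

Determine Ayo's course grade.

D

Written exam (58) > Peer review (50), so Peer review counts as 58.
Weighted total:
  Discussion 49 × 0.15 = 7.35
  Practicals 78 × 0.18 = 14.04
  Written exam 58 × 0.51 = 29.58
  Peer review 58 × 0.16 = 9.28
Sum = 60.25
Extra credit: 60.25 + 5 = 65.25
65.25 is ≥ 60 and < 67 → D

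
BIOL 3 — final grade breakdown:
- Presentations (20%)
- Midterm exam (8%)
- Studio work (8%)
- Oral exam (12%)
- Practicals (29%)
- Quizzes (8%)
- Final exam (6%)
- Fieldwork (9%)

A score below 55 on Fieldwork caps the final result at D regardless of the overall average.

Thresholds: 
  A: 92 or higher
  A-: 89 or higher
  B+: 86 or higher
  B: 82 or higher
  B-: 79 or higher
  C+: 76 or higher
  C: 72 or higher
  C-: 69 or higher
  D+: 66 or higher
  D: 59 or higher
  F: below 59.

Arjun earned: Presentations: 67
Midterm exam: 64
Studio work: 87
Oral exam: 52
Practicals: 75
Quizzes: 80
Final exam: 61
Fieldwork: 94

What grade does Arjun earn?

Fieldwork score 94 ≥ 55: minimum met.
Weighted total:
  Presentations 67 × 0.2 = 13.4
  Midterm exam 64 × 0.08 = 5.12
  Studio work 87 × 0.08 = 6.96
  Oral exam 52 × 0.12 = 6.24
  Practicals 75 × 0.29 = 21.75
  Quizzes 80 × 0.08 = 6.4
  Final exam 61 × 0.06 = 3.66
  Fieldwork 94 × 0.09 = 8.46
Sum = 71.99
71.99 is ≥ 69 and < 72 → C-

C-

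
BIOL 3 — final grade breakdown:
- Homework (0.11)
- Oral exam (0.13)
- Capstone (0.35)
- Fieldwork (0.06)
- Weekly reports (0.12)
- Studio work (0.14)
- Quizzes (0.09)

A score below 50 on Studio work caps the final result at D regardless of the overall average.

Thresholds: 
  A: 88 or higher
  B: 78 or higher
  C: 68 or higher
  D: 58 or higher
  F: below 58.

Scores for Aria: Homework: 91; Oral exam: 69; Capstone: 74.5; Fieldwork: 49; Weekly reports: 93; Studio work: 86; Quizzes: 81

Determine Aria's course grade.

Studio work score 86 ≥ 50: minimum met.
Weighted total:
  Homework 91 × 0.11 = 10.01
  Oral exam 69 × 0.13 = 8.97
  Capstone 74.5 × 0.35 = 26.075
  Fieldwork 49 × 0.06 = 2.94
  Weekly reports 93 × 0.12 = 11.16
  Studio work 86 × 0.14 = 12.04
  Quizzes 81 × 0.09 = 7.29
Sum = 78.485
78.485 is ≥ 78 and < 88 → B

B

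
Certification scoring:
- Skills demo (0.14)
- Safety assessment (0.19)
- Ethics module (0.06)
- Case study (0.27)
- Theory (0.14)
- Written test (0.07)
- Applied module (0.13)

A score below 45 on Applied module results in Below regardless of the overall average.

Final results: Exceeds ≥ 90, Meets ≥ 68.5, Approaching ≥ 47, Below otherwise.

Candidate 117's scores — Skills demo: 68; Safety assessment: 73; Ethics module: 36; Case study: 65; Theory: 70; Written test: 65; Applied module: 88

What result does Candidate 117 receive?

Applied module score 88 ≥ 45: minimum met.
Weighted total:
  Skills demo 68 × 0.14 = 9.52
  Safety assessment 73 × 0.19 = 13.87
  Ethics module 36 × 0.06 = 2.16
  Case study 65 × 0.27 = 17.55
  Theory 70 × 0.14 = 9.8
  Written test 65 × 0.07 = 4.55
  Applied module 88 × 0.13 = 11.44
Sum = 68.89
68.89 is ≥ 68.5 and < 90 → Meets

Meets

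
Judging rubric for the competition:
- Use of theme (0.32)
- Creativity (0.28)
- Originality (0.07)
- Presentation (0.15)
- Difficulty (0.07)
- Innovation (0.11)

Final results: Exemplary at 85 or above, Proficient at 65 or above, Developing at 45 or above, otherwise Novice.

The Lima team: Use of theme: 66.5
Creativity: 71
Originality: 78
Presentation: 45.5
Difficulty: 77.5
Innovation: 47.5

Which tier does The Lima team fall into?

Weighted total:
  Use of theme 66.5 × 0.32 = 21.28
  Creativity 71 × 0.28 = 19.88
  Originality 78 × 0.07 = 5.46
  Presentation 45.5 × 0.15 = 6.825
  Difficulty 77.5 × 0.07 = 5.425
  Innovation 47.5 × 0.11 = 5.225
Sum = 64.095
64.095 is ≥ 45 and < 65 → Developing

Developing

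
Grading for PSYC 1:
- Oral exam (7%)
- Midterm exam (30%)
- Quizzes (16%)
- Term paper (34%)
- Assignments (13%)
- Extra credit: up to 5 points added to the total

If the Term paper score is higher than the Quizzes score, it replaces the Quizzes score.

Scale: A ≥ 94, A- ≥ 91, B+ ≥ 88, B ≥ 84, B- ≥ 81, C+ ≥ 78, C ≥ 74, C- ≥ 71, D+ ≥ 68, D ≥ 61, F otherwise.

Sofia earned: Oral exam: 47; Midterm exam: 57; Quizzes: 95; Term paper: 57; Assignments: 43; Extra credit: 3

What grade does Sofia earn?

D

Term paper (57) ≤ Quizzes (95), so Quizzes stays at 95.
Weighted total:
  Oral exam 47 × 0.07 = 3.29
  Midterm exam 57 × 0.3 = 17.1
  Quizzes 95 × 0.16 = 15.2
  Term paper 57 × 0.34 = 19.38
  Assignments 43 × 0.13 = 5.59
Sum = 60.56
Extra credit: 60.56 + 3 = 63.56
63.56 is ≥ 61 and < 68 → D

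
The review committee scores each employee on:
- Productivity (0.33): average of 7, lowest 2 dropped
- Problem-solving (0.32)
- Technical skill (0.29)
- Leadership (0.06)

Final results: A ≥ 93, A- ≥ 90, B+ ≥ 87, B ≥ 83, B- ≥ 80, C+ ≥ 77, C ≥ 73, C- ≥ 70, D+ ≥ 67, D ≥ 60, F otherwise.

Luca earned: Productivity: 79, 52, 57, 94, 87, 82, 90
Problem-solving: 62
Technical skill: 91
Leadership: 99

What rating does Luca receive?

Productivity: drop 52, 57 → average of remaining 5 = 432/5 = 86.4
Weighted total:
  Productivity 86.4 × 0.33 = 28.512
  Problem-solving 62 × 0.32 = 19.84
  Technical skill 91 × 0.29 = 26.39
  Leadership 99 × 0.06 = 5.94
Sum = 80.682
80.682 is ≥ 80 and < 83 → B-

B-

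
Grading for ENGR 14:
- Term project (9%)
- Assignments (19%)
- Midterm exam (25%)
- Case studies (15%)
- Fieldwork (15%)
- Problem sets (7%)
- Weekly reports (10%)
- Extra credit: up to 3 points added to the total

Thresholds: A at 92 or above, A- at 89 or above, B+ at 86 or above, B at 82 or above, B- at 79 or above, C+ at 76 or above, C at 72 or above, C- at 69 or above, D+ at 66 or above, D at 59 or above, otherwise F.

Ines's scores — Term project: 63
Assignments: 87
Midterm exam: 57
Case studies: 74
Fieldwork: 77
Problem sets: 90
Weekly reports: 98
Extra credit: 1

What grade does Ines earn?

Weighted total:
  Term project 63 × 0.09 = 5.67
  Assignments 87 × 0.19 = 16.53
  Midterm exam 57 × 0.25 = 14.25
  Case studies 74 × 0.15 = 11.1
  Fieldwork 77 × 0.15 = 11.55
  Problem sets 90 × 0.07 = 6.3
  Weekly reports 98 × 0.1 = 9.8
Sum = 75.2
Extra credit: 75.2 + 1 = 76.2
76.2 is ≥ 76 and < 79 → C+

C+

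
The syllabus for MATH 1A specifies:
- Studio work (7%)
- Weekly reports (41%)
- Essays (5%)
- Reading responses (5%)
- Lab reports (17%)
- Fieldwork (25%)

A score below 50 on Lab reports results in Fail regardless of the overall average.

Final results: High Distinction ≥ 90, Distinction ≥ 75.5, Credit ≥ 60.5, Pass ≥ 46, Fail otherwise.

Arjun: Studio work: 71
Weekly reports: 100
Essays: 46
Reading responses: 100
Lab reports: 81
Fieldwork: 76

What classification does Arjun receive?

Distinction

Lab reports score 81 ≥ 50: minimum met.
Weighted total:
  Studio work 71 × 0.07 = 4.97
  Weekly reports 100 × 0.41 = 41
  Essays 46 × 0.05 = 2.3
  Reading responses 100 × 0.05 = 5
  Lab reports 81 × 0.17 = 13.77
  Fieldwork 76 × 0.25 = 19
Sum = 86.04
86.04 is ≥ 75.5 and < 90 → Distinction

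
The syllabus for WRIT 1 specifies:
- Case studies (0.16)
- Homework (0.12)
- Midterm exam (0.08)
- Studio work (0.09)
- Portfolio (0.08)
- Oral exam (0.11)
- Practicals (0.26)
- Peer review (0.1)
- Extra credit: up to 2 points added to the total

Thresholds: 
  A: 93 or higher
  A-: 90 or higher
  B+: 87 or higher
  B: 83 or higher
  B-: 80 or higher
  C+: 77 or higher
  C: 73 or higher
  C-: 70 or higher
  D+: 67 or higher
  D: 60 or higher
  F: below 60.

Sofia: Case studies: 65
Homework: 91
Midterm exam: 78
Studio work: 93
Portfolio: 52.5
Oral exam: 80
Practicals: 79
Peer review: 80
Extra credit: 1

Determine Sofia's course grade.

C+

Weighted total:
  Case studies 65 × 0.16 = 10.4
  Homework 91 × 0.12 = 10.92
  Midterm exam 78 × 0.08 = 6.24
  Studio work 93 × 0.09 = 8.37
  Portfolio 52.5 × 0.08 = 4.2
  Oral exam 80 × 0.11 = 8.8
  Practicals 79 × 0.26 = 20.54
  Peer review 80 × 0.1 = 8
Sum = 77.47
Extra credit: 77.47 + 1 = 78.47
78.47 is ≥ 77 and < 80 → C+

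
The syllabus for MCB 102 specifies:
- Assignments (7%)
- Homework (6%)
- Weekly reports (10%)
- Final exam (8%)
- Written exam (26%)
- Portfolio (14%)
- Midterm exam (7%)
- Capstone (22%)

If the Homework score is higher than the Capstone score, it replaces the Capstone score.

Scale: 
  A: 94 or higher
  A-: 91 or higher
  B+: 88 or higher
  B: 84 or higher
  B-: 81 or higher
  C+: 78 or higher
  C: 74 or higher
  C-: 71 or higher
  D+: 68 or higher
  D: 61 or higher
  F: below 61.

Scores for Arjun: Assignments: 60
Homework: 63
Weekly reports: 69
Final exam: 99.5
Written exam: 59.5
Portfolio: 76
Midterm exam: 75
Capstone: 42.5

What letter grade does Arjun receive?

Homework (63) > Capstone (42.5), so Capstone counts as 63.
Weighted total:
  Assignments 60 × 0.07 = 4.2
  Homework 63 × 0.06 = 3.78
  Weekly reports 69 × 0.1 = 6.9
  Final exam 99.5 × 0.08 = 7.96
  Written exam 59.5 × 0.26 = 15.47
  Portfolio 76 × 0.14 = 10.64
  Midterm exam 75 × 0.07 = 5.25
  Capstone 63 × 0.22 = 13.86
Sum = 68.06
68.06 is ≥ 68 and < 71 → D+

D+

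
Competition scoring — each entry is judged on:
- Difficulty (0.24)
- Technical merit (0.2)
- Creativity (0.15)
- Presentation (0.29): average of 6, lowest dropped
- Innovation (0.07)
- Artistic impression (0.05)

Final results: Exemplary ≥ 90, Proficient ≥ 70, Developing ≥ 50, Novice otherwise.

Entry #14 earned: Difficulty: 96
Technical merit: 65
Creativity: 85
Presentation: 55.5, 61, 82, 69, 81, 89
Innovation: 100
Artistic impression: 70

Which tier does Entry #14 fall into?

Proficient

Presentation: drop 55.5 → average of remaining 5 = 382/5 = 76.4
Weighted total:
  Difficulty 96 × 0.24 = 23.04
  Technical merit 65 × 0.2 = 13
  Creativity 85 × 0.15 = 12.75
  Presentation 76.4 × 0.29 = 22.156
  Innovation 100 × 0.07 = 7
  Artistic impression 70 × 0.05 = 3.5
Sum = 81.446
81.446 is ≥ 70 and < 90 → Proficient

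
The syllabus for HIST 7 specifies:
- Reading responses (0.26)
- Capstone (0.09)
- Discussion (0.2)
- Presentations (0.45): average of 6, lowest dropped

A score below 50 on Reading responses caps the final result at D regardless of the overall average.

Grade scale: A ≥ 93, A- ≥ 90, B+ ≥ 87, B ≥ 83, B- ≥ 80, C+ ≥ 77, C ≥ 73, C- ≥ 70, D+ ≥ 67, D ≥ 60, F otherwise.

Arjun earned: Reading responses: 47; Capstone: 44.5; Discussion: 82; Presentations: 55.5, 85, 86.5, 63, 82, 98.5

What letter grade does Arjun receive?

Presentations: drop 55.5 → average of remaining 5 = 415/5 = 83
Reading responses score 47 < 50: minimum not met.
Weighted total:
  Reading responses 47 × 0.26 = 12.22
  Capstone 44.5 × 0.09 = 4.005
  Discussion 82 × 0.2 = 16.4
  Presentations 83 × 0.45 = 37.35
Sum = 69.975
69.975 would be D+; cap at D applies → D.

D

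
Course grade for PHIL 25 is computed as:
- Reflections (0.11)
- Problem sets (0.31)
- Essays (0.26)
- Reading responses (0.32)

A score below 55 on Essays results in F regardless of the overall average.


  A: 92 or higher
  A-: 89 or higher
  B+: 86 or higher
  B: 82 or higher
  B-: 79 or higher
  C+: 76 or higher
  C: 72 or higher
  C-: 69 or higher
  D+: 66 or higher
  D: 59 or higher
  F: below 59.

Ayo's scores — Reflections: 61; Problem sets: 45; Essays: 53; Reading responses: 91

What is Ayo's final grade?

Essays score 53 < 55: minimum not met.
Weighted total:
  Reflections 61 × 0.11 = 6.71
  Problem sets 45 × 0.31 = 13.95
  Essays 53 × 0.26 = 13.78
  Reading responses 91 × 0.32 = 29.12
Sum = 63.56
Because the Essays minimum was not met, the result is F.

F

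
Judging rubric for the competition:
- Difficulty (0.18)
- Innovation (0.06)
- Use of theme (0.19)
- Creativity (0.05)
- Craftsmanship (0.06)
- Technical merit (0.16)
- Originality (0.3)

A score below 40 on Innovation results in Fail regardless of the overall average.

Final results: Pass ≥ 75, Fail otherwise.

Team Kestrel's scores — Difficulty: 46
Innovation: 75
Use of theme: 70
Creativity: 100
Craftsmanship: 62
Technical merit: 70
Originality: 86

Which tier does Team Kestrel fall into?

Fail

Innovation score 75 ≥ 40: minimum met.
Weighted total:
  Difficulty 46 × 0.18 = 8.28
  Innovation 75 × 0.06 = 4.5
  Use of theme 70 × 0.19 = 13.3
  Creativity 100 × 0.05 = 5
  Craftsmanship 62 × 0.06 = 3.72
  Technical merit 70 × 0.16 = 11.2
  Originality 86 × 0.3 = 25.8
Sum = 71.8
71.8 < 75 → Fail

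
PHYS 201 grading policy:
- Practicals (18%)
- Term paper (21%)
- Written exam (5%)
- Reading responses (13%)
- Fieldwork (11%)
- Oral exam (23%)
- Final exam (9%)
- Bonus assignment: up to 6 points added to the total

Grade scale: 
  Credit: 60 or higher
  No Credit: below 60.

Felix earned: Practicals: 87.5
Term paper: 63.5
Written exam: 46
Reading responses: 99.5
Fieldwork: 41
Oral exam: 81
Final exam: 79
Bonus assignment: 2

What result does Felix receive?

Credit

Weighted total:
  Practicals 87.5 × 0.18 = 15.75
  Term paper 63.5 × 0.21 = 13.335
  Written exam 46 × 0.05 = 2.3
  Reading responses 99.5 × 0.13 = 12.935
  Fieldwork 41 × 0.11 = 4.51
  Oral exam 81 × 0.23 = 18.63
  Final exam 79 × 0.09 = 7.11
Sum = 74.57
Bonus assignment: 74.57 + 2 = 76.57
76.57 ≥ 60 → Credit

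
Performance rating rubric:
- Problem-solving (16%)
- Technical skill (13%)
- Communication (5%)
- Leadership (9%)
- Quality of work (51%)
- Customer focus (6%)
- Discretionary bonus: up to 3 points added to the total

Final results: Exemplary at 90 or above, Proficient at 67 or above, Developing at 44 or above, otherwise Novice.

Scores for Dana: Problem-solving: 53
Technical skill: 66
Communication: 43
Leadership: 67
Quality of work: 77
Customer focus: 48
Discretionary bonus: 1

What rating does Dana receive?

Weighted total:
  Problem-solving 53 × 0.16 = 8.48
  Technical skill 66 × 0.13 = 8.58
  Communication 43 × 0.05 = 2.15
  Leadership 67 × 0.09 = 6.03
  Quality of work 77 × 0.51 = 39.27
  Customer focus 48 × 0.06 = 2.88
Sum = 67.39
Discretionary bonus: 67.39 + 1 = 68.39
68.39 is ≥ 67 and < 90 → Proficient

Proficient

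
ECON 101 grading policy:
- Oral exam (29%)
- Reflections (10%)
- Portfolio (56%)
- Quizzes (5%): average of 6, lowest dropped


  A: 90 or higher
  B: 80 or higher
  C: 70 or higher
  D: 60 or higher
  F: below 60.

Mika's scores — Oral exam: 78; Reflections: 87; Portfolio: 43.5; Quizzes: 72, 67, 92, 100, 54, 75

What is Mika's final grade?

F

Quizzes: drop 54 → average of remaining 5 = 406/5 = 81.2
Weighted total:
  Oral exam 78 × 0.29 = 22.62
  Reflections 87 × 0.1 = 8.7
  Portfolio 43.5 × 0.56 = 24.36
  Quizzes 81.2 × 0.05 = 4.06
Sum = 59.74
59.74 < 60 → F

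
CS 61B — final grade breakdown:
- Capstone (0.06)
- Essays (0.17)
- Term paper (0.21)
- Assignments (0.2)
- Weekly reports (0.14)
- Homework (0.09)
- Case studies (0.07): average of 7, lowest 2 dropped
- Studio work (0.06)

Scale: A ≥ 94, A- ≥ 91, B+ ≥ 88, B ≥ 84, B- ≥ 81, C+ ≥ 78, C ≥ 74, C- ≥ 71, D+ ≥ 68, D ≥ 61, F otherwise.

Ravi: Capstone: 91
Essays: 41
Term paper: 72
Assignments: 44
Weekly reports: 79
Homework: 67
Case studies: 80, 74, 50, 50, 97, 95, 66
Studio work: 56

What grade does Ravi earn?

D

Case studies: drop 50, 50 → average of remaining 5 = 412/5 = 82.4
Weighted total:
  Capstone 91 × 0.06 = 5.46
  Essays 41 × 0.17 = 6.97
  Term paper 72 × 0.21 = 15.12
  Assignments 44 × 0.2 = 8.8
  Weekly reports 79 × 0.14 = 11.06
  Homework 67 × 0.09 = 6.03
  Case studies 82.4 × 0.07 = 5.768
  Studio work 56 × 0.06 = 3.36
Sum = 62.568
62.568 is ≥ 61 and < 68 → D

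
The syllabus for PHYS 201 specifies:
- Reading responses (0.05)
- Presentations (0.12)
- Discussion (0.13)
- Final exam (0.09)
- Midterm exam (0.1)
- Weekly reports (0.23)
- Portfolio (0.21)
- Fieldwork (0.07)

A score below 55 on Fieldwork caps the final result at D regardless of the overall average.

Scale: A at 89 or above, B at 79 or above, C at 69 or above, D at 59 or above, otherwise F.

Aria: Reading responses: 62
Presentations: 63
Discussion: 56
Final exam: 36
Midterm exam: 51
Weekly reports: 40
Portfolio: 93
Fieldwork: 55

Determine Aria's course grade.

F

Fieldwork score 55 ≥ 55: minimum met.
Weighted total:
  Reading responses 62 × 0.05 = 3.1
  Presentations 63 × 0.12 = 7.56
  Discussion 56 × 0.13 = 7.28
  Final exam 36 × 0.09 = 3.24
  Midterm exam 51 × 0.1 = 5.1
  Weekly reports 40 × 0.23 = 9.2
  Portfolio 93 × 0.21 = 19.53
  Fieldwork 55 × 0.07 = 3.85
Sum = 58.86
58.86 < 59 → F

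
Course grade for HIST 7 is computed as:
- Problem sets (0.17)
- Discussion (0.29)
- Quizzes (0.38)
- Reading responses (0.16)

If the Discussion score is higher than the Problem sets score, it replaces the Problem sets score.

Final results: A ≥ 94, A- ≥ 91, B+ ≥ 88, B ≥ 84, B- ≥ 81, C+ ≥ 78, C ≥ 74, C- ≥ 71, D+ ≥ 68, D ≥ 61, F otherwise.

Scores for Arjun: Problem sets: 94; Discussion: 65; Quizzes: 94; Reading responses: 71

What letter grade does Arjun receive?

Discussion (65) ≤ Problem sets (94), so Problem sets stays at 94.
Weighted total:
  Problem sets 94 × 0.17 = 15.98
  Discussion 65 × 0.29 = 18.85
  Quizzes 94 × 0.38 = 35.72
  Reading responses 71 × 0.16 = 11.36
Sum = 81.91
81.91 is ≥ 81 and < 84 → B-

B-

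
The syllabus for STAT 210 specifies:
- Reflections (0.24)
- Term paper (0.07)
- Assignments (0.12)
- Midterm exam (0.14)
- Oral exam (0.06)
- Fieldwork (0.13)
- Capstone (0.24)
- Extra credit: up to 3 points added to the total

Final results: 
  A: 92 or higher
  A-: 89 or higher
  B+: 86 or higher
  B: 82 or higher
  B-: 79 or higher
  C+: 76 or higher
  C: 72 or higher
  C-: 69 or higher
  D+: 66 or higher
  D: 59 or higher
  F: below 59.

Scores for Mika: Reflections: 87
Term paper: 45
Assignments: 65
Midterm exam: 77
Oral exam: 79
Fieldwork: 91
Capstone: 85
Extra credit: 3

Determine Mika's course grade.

B

Weighted total:
  Reflections 87 × 0.24 = 20.88
  Term paper 45 × 0.07 = 3.15
  Assignments 65 × 0.12 = 7.8
  Midterm exam 77 × 0.14 = 10.78
  Oral exam 79 × 0.06 = 4.74
  Fieldwork 91 × 0.13 = 11.83
  Capstone 85 × 0.24 = 20.4
Sum = 79.58
Extra credit: 79.58 + 3 = 82.58
82.58 is ≥ 82 and < 86 → B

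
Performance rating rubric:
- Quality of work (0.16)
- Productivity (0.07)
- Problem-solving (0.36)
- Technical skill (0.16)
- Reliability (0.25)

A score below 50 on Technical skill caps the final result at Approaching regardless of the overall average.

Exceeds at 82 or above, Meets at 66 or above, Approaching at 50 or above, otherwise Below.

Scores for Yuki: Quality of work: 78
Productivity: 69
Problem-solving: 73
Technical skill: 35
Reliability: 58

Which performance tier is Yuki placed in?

Approaching

Technical skill score 35 < 50: minimum not met.
Weighted total:
  Quality of work 78 × 0.16 = 12.48
  Productivity 69 × 0.07 = 4.83
  Problem-solving 73 × 0.36 = 26.28
  Technical skill 35 × 0.16 = 5.6
  Reliability 58 × 0.25 = 14.5
Sum = 63.69
63.69 would be Approaching; cap at Approaching applies → Approaching.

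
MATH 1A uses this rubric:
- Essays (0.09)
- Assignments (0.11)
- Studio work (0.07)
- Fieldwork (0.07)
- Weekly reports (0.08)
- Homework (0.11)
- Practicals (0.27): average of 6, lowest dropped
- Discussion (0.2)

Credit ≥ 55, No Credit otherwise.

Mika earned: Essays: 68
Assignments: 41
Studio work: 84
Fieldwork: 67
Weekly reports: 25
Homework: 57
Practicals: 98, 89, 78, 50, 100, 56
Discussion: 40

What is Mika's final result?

Credit

Practicals: drop 50 → average of remaining 5 = 421/5 = 84.2
Weighted total:
  Essays 68 × 0.09 = 6.12
  Assignments 41 × 0.11 = 4.51
  Studio work 84 × 0.07 = 5.88
  Fieldwork 67 × 0.07 = 4.69
  Weekly reports 25 × 0.08 = 2
  Homework 57 × 0.11 = 6.27
  Practicals 84.2 × 0.27 = 22.734
  Discussion 40 × 0.2 = 8
Sum = 60.204
60.204 ≥ 55 → Credit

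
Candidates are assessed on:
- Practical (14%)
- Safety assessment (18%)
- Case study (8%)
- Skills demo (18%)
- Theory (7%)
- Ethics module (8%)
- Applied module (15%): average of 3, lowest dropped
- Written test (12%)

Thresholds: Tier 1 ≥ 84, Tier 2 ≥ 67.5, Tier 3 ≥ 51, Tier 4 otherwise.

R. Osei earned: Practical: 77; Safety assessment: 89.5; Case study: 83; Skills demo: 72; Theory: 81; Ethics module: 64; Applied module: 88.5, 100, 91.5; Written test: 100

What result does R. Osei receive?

Tier 2

Applied module: drop 88.5 → average of remaining 2 = 191.5/2 = 95.75
Weighted total:
  Practical 77 × 0.14 = 10.78
  Safety assessment 89.5 × 0.18 = 16.11
  Case study 83 × 0.08 = 6.64
  Skills demo 72 × 0.18 = 12.96
  Theory 81 × 0.07 = 5.67
  Ethics module 64 × 0.08 = 5.12
  Applied module 95.75 × 0.15 = 14.3625
  Written test 100 × 0.12 = 12
Sum = 83.6425
83.6425 is ≥ 67.5 and < 84 → Tier 2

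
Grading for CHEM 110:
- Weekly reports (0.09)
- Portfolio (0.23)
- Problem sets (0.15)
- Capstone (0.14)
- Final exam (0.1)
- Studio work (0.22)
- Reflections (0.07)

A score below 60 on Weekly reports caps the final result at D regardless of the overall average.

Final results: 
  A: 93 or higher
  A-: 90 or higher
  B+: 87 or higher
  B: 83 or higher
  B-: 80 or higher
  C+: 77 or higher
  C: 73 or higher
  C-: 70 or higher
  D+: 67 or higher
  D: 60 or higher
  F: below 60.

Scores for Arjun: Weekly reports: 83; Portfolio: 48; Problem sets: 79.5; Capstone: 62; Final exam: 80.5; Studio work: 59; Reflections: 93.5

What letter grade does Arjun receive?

D

Weekly reports score 83 ≥ 60: minimum met.
Weighted total:
  Weekly reports 83 × 0.09 = 7.47
  Portfolio 48 × 0.23 = 11.04
  Problem sets 79.5 × 0.15 = 11.925
  Capstone 62 × 0.14 = 8.68
  Final exam 80.5 × 0.1 = 8.05
  Studio work 59 × 0.22 = 12.98
  Reflections 93.5 × 0.07 = 6.545
Sum = 66.69
66.69 is ≥ 60 and < 67 → D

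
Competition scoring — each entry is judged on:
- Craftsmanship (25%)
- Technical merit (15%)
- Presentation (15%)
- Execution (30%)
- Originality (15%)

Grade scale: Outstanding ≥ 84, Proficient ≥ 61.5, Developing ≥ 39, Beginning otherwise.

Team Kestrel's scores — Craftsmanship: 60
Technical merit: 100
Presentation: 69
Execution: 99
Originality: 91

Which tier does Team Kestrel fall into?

Proficient

Weighted total:
  Craftsmanship 60 × 0.25 = 15
  Technical merit 100 × 0.15 = 15
  Presentation 69 × 0.15 = 10.35
  Execution 99 × 0.3 = 29.7
  Originality 91 × 0.15 = 13.65
Sum = 83.7
83.7 is ≥ 61.5 and < 84 → Proficient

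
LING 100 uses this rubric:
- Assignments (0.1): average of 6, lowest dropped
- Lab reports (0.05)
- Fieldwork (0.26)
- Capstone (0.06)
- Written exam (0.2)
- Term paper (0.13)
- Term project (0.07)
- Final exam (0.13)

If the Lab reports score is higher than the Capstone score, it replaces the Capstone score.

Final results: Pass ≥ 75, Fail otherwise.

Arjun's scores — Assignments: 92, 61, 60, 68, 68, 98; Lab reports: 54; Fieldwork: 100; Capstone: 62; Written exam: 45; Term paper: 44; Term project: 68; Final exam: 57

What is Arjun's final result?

Fail

Assignments: drop 60 → average of remaining 5 = 387/5 = 77.4
Lab reports (54) ≤ Capstone (62), so Capstone stays at 62.
Weighted total:
  Assignments 77.4 × 0.1 = 7.74
  Lab reports 54 × 0.05 = 2.7
  Fieldwork 100 × 0.26 = 26
  Capstone 62 × 0.06 = 3.72
  Written exam 45 × 0.2 = 9
  Term paper 44 × 0.13 = 5.72
  Term project 68 × 0.07 = 4.76
  Final exam 57 × 0.13 = 7.41
Sum = 67.05
67.05 < 75 → Fail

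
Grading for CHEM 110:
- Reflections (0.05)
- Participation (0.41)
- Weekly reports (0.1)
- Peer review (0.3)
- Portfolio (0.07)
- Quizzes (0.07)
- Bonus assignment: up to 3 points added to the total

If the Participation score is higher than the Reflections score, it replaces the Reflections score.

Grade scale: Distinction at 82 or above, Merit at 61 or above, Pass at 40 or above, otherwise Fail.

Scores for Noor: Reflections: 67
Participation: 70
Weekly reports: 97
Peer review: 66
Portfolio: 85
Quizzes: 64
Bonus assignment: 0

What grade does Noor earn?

Merit

Participation (70) > Reflections (67), so Reflections counts as 70.
Weighted total:
  Reflections 70 × 0.05 = 3.5
  Participation 70 × 0.41 = 28.7
  Weekly reports 97 × 0.1 = 9.7
  Peer review 66 × 0.3 = 19.8
  Portfolio 85 × 0.07 = 5.95
  Quizzes 64 × 0.07 = 4.48
Sum = 72.13
Bonus assignment: 72.13 + 0 = 72.13
72.13 is ≥ 61 and < 82 → Merit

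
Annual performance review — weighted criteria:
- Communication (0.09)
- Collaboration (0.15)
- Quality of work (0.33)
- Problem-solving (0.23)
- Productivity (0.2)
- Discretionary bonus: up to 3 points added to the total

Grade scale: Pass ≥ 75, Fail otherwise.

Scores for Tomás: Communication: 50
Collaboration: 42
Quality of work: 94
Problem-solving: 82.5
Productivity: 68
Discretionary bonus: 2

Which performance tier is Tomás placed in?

Pass

Weighted total:
  Communication 50 × 0.09 = 4.5
  Collaboration 42 × 0.15 = 6.3
  Quality of work 94 × 0.33 = 31.02
  Problem-solving 82.5 × 0.23 = 18.975
  Productivity 68 × 0.2 = 13.6
Sum = 74.395
Discretionary bonus: 74.395 + 2 = 76.395
76.395 ≥ 75 → Pass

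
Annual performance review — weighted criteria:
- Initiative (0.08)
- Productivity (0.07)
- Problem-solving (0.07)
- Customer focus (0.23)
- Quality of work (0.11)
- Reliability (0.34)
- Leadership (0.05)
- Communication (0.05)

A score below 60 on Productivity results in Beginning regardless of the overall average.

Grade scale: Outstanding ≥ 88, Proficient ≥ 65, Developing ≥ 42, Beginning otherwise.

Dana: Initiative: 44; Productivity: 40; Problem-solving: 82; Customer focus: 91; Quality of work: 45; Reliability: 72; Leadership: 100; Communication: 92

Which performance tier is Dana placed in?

Beginning

Productivity score 40 < 60: minimum not met.
Weighted total:
  Initiative 44 × 0.08 = 3.52
  Productivity 40 × 0.07 = 2.8
  Problem-solving 82 × 0.07 = 5.74
  Customer focus 91 × 0.23 = 20.93
  Quality of work 45 × 0.11 = 4.95
  Reliability 72 × 0.34 = 24.48
  Leadership 100 × 0.05 = 5
  Communication 92 × 0.05 = 4.6
Sum = 72.02
Because the Productivity minimum was not met, the result is Beginning.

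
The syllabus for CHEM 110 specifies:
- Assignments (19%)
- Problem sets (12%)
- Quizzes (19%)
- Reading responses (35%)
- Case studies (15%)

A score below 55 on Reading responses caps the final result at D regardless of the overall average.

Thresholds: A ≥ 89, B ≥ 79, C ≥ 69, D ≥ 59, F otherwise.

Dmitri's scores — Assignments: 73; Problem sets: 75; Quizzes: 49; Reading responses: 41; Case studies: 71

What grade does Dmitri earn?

Reading responses score 41 < 55: minimum not met.
Weighted total:
  Assignments 73 × 0.19 = 13.87
  Problem sets 75 × 0.12 = 9
  Quizzes 49 × 0.19 = 9.31
  Reading responses 41 × 0.35 = 14.35
  Case studies 71 × 0.15 = 10.65
Sum = 57.18
57.18 would be F; cap at D applies → F.

F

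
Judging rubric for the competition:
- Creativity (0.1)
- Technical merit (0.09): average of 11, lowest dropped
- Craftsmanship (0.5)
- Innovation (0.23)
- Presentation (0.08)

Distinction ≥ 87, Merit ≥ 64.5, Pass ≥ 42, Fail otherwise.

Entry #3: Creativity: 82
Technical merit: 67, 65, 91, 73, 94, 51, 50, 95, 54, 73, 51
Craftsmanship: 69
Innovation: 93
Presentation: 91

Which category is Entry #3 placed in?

Technical merit: drop 50 → average of remaining 10 = 714/10 = 71.4
Weighted total:
  Creativity 82 × 0.1 = 8.2
  Technical merit 71.4 × 0.09 = 6.426
  Craftsmanship 69 × 0.5 = 34.5
  Innovation 93 × 0.23 = 21.39
  Presentation 91 × 0.08 = 7.28
Sum = 77.796
77.796 is ≥ 64.5 and < 87 → Merit

Merit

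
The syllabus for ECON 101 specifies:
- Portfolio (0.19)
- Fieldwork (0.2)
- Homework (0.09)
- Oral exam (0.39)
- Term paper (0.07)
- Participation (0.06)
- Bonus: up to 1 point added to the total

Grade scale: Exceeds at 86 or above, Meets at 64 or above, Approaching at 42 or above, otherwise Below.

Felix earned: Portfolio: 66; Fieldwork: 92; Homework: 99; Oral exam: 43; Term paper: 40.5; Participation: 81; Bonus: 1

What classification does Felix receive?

Weighted total:
  Portfolio 66 × 0.19 = 12.54
  Fieldwork 92 × 0.2 = 18.4
  Homework 99 × 0.09 = 8.91
  Oral exam 43 × 0.39 = 16.77
  Term paper 40.5 × 0.07 = 2.835
  Participation 81 × 0.06 = 4.86
Sum = 64.315
Bonus: 64.315 + 1 = 65.315
65.315 is ≥ 64 and < 86 → Meets

Meets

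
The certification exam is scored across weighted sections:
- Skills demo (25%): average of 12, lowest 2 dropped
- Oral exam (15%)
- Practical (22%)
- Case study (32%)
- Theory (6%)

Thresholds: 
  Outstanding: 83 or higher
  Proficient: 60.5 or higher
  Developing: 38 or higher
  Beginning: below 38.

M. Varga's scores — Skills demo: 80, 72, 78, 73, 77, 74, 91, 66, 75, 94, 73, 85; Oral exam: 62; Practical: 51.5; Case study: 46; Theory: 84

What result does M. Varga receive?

Developing

Skills demo: drop 66, 72 → average of remaining 10 = 800/10 = 80
Weighted total:
  Skills demo 80 × 0.25 = 20
  Oral exam 62 × 0.15 = 9.3
  Practical 51.5 × 0.22 = 11.33
  Case study 46 × 0.32 = 14.72
  Theory 84 × 0.06 = 5.04
Sum = 60.39
60.39 is ≥ 38 and < 60.5 → Developing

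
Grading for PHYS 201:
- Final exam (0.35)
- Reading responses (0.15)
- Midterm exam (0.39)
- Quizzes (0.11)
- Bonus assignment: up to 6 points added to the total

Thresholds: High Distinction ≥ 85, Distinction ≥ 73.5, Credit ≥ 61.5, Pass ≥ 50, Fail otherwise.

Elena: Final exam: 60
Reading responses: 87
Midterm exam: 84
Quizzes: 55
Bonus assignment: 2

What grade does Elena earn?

Distinction

Weighted total:
  Final exam 60 × 0.35 = 21
  Reading responses 87 × 0.15 = 13.05
  Midterm exam 84 × 0.39 = 32.76
  Quizzes 55 × 0.11 = 6.05
Sum = 72.86
Bonus assignment: 72.86 + 2 = 74.86
74.86 is ≥ 73.5 and < 85 → Distinction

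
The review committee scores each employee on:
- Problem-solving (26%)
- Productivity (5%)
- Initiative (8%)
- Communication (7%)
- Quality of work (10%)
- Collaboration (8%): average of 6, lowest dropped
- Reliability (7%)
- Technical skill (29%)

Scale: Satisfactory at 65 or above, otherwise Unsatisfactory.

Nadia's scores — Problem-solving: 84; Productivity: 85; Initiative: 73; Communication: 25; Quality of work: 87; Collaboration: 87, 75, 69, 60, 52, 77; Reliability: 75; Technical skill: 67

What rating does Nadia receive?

Satisfactory

Collaboration: drop 52 → average of remaining 5 = 368/5 = 73.6
Weighted total:
  Problem-solving 84 × 0.26 = 21.84
  Productivity 85 × 0.05 = 4.25
  Initiative 73 × 0.08 = 5.84
  Communication 25 × 0.07 = 1.75
  Quality of work 87 × 0.1 = 8.7
  Collaboration 73.6 × 0.08 = 5.888
  Reliability 75 × 0.07 = 5.25
  Technical skill 67 × 0.29 = 19.43
Sum = 72.948
72.948 ≥ 65 → Satisfactory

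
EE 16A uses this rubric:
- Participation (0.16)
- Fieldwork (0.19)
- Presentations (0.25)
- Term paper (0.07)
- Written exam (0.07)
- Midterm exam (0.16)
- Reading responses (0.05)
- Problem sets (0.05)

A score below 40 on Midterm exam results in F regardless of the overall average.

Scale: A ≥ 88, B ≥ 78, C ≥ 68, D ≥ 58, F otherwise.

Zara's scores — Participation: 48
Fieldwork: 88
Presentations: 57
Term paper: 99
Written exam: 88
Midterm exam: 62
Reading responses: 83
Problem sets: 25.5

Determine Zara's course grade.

D

Midterm exam score 62 ≥ 40: minimum met.
Weighted total:
  Participation 48 × 0.16 = 7.68
  Fieldwork 88 × 0.19 = 16.72
  Presentations 57 × 0.25 = 14.25
  Term paper 99 × 0.07 = 6.93
  Written exam 88 × 0.07 = 6.16
  Midterm exam 62 × 0.16 = 9.92
  Reading responses 83 × 0.05 = 4.15
  Problem sets 25.5 × 0.05 = 1.275
Sum = 67.085
67.085 is ≥ 58 and < 68 → D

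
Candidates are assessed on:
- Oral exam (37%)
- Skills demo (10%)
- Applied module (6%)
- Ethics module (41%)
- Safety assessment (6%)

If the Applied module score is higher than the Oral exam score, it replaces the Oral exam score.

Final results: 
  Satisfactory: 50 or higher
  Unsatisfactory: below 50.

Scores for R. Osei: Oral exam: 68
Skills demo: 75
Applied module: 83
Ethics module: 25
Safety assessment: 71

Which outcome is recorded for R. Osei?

Applied module (83) > Oral exam (68), so Oral exam counts as 83.
Weighted total:
  Oral exam 83 × 0.37 = 30.71
  Skills demo 75 × 0.1 = 7.5
  Applied module 83 × 0.06 = 4.98
  Ethics module 25 × 0.41 = 10.25
  Safety assessment 71 × 0.06 = 4.26
Sum = 57.7
57.7 ≥ 50 → Satisfactory

Satisfactory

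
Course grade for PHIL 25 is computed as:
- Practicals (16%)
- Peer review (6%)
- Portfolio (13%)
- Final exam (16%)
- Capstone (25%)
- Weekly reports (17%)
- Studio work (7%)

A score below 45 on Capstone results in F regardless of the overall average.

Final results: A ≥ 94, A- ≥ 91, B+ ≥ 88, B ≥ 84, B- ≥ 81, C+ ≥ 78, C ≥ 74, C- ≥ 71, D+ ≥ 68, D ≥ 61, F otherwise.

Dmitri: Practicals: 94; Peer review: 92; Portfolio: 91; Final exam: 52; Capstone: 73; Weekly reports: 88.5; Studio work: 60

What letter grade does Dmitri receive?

Capstone score 73 ≥ 45: minimum met.
Weighted total:
  Practicals 94 × 0.16 = 15.04
  Peer review 92 × 0.06 = 5.52
  Portfolio 91 × 0.13 = 11.83
  Final exam 52 × 0.16 = 8.32
  Capstone 73 × 0.25 = 18.25
  Weekly reports 88.5 × 0.17 = 15.045
  Studio work 60 × 0.07 = 4.2
Sum = 78.205
78.205 is ≥ 78 and < 81 → C+

C+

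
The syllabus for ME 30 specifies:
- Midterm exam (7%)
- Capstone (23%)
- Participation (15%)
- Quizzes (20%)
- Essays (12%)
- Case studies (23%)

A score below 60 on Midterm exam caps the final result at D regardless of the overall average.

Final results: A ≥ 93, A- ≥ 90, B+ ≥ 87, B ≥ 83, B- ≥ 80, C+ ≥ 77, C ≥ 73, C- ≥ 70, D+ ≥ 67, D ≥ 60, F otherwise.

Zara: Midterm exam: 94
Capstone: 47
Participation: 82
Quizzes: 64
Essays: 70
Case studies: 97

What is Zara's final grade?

C

Midterm exam score 94 ≥ 60: minimum met.
Weighted total:
  Midterm exam 94 × 0.07 = 6.58
  Capstone 47 × 0.23 = 10.81
  Participation 82 × 0.15 = 12.3
  Quizzes 64 × 0.2 = 12.8
  Essays 70 × 0.12 = 8.4
  Case studies 97 × 0.23 = 22.31
Sum = 73.2
73.2 is ≥ 73 and < 77 → C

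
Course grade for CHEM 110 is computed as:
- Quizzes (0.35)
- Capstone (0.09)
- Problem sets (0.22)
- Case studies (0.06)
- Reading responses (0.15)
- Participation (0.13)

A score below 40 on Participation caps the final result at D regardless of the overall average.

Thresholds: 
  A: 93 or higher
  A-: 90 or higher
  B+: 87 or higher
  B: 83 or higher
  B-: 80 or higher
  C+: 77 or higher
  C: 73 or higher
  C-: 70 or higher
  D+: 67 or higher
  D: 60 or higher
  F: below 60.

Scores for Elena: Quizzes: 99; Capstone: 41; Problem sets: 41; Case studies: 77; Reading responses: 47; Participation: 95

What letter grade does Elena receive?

C-

Participation score 95 ≥ 40: minimum met.
Weighted total:
  Quizzes 99 × 0.35 = 34.65
  Capstone 41 × 0.09 = 3.69
  Problem sets 41 × 0.22 = 9.02
  Case studies 77 × 0.06 = 4.62
  Reading responses 47 × 0.15 = 7.05
  Participation 95 × 0.13 = 12.35
Sum = 71.38
71.38 is ≥ 70 and < 73 → C-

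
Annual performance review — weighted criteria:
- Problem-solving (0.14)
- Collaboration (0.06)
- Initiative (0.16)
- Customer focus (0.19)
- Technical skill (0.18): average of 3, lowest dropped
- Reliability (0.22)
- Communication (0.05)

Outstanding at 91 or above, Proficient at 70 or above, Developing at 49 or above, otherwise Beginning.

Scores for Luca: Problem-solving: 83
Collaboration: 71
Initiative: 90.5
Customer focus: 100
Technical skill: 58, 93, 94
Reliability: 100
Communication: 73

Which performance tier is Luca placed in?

Outstanding

Technical skill: drop 58 → average of remaining 2 = 187/2 = 93.5
Weighted total:
  Problem-solving 83 × 0.14 = 11.62
  Collaboration 71 × 0.06 = 4.26
  Initiative 90.5 × 0.16 = 14.48
  Customer focus 100 × 0.19 = 19
  Technical skill 93.5 × 0.18 = 16.83
  Reliability 100 × 0.22 = 22
  Communication 73 × 0.05 = 3.65
Sum = 91.84
91.84 ≥ 91 → Outstanding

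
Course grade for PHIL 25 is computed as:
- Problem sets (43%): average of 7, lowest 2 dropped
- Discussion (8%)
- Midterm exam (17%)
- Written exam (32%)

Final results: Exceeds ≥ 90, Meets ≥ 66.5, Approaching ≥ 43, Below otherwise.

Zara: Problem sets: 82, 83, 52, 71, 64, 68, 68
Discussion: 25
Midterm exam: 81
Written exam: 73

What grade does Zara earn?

Meets

Problem sets: drop 52, 64 → average of remaining 5 = 372/5 = 74.4
Weighted total:
  Problem sets 74.4 × 0.43 = 31.992
  Discussion 25 × 0.08 = 2
  Midterm exam 81 × 0.17 = 13.77
  Written exam 73 × 0.32 = 23.36
Sum = 71.122
71.122 is ≥ 66.5 and < 90 → Meets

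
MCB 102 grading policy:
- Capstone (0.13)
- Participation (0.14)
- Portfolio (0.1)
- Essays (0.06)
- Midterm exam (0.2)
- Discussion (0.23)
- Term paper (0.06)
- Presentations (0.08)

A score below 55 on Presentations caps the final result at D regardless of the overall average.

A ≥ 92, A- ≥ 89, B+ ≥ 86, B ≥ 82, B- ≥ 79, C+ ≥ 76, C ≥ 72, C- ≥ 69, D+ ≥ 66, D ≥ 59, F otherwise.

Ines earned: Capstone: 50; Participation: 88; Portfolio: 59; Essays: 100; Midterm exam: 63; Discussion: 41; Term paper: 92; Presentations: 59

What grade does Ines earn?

Presentations score 59 ≥ 55: minimum met.
Weighted total:
  Capstone 50 × 0.13 = 6.5
  Participation 88 × 0.14 = 12.32
  Portfolio 59 × 0.1 = 5.9
  Essays 100 × 0.06 = 6
  Midterm exam 63 × 0.2 = 12.6
  Discussion 41 × 0.23 = 9.43
  Term paper 92 × 0.06 = 5.52
  Presentations 59 × 0.08 = 4.72
Sum = 62.99
62.99 is ≥ 59 and < 66 → D

D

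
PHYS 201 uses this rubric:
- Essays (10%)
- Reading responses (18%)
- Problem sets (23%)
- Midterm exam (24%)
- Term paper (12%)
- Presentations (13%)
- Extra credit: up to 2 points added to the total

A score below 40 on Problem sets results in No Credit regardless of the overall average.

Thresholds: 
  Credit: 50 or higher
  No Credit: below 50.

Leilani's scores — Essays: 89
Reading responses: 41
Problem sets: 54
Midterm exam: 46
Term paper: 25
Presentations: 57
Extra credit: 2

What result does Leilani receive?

Credit

Problem sets score 54 ≥ 40: minimum met.
Weighted total:
  Essays 89 × 0.1 = 8.9
  Reading responses 41 × 0.18 = 7.38
  Problem sets 54 × 0.23 = 12.42
  Midterm exam 46 × 0.24 = 11.04
  Term paper 25 × 0.12 = 3
  Presentations 57 × 0.13 = 7.41
Sum = 50.15
Extra credit: 50.15 + 2 = 52.15
52.15 ≥ 50 → Credit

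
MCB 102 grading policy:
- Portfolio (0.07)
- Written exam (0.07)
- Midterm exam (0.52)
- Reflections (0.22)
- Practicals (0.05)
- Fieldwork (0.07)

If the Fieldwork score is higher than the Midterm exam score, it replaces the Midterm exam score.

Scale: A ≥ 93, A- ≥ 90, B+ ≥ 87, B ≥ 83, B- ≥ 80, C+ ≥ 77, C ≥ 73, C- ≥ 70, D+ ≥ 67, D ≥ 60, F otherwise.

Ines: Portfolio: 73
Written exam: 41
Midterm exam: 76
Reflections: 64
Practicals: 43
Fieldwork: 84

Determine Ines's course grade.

C

Fieldwork (84) > Midterm exam (76), so Midterm exam counts as 84.
Weighted total:
  Portfolio 73 × 0.07 = 5.11
  Written exam 41 × 0.07 = 2.87
  Midterm exam 84 × 0.52 = 43.68
  Reflections 64 × 0.22 = 14.08
  Practicals 43 × 0.05 = 2.15
  Fieldwork 84 × 0.07 = 5.88
Sum = 73.77
73.77 is ≥ 73 and < 77 → C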